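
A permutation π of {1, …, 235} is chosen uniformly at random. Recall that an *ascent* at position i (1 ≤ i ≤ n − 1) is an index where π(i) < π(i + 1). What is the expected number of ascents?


Write X = Σ X_I over i = 1, …, 234, with X_I the indicator of one ascent.
There are 234 indicators.
For each fixed i, the pair (π(i), π(i+1)) is a uniformly random ordered pair of distinct values from {1, …, 235}; by symmetry P[π(i) < π(i+1)] = 1/2.
By linearity: E[X] = 234 · (1/2) = (235 − 1) · (1/2) = 117 ≈ 117.00000.

E[X] = 117 = 117.00000.


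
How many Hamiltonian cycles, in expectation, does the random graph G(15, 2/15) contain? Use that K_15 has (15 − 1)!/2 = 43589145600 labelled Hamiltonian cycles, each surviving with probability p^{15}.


K_15 has (15 − 1)!/2 = 43589145600 labelled Hamiltonian cycles.
For each such Hamiltonian cycle H, let X_H = 1 if all 15 edges of H are present in G. Then P[X_H = 1] = p^{15} = (2/15)^{15} = 32768/437893890380859375.
Summing the indicators: E[X] = Σ_H E[X_H] = 43589145600 · p^{15} = 43589145600 · 32768/437893890380859375 = 235115905024/72081298828125.
Numerically: E[X] ≈ 0.003262.

E[X] = 43589145600 · (2/15)^{15} = 235115905024/72081298828125 ≈ 0.003262.


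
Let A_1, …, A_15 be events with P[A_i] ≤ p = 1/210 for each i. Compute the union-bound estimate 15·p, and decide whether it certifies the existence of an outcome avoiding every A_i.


Union bound: P[∪_{i=1}^{15} A_i] ≤ Σ_i P[A_i] ≤ 15·p = 15·(1/210) = 1/14.
Numerically: 1/14 ≈ 0.0714.
Is 1/14 < 1? YES.
Since P[∪ A_i] ≤ 1/14 < 1, the complement has P[∩ A_i^c] ≥ 1 − 1/14 = 13/14 > 0, so some outcome avoids every A_i.

15·p = 1/14 ≈ 0.0714; existence CERTIFIED by the union bound.


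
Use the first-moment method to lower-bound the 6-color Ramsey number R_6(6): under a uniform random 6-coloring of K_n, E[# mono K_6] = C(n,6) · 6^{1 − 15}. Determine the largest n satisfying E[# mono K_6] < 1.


We need C(n, 6) · 6^{1 − 15} < 1, i.e. C(n, 6) < 6^{15 − 1} = 78364164096.
Check values of n near the boundary:
  n = 197: C(197, 6) = 75176946208; 75176946208 < 78364164096? YES
  n = 198: C(198, 6) = 77526225777; 77526225777 < 78364164096? YES
  n = 199: C(199, 6) = 79936367511; 79936367511 < 78364164096? NO
The largest n with C(n, 6) < 78364164096 is n = 198 (where E[X] = 25842075259/26121388032 ≈ 0.9893). Hence R_6(6) > 198, i.e. R_6(6) ≥ 199.

Largest n = 198; hence R_6(6) > 198.


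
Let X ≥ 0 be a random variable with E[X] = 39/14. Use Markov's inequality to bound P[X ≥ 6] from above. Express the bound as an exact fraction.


μ = E[X] = 39/14, a = 6.
Markov: P[X ≥ 6] ≤ μ/a = (39/14)/6 = 13/28.
Numerically: ≈ 0.46429.
(Since a = 6 > μ = 2.78571, the bound 13/28 is < 1 and informative.)

P[X ≥ 6] ≤ 13/28 ≈ 0.46429.


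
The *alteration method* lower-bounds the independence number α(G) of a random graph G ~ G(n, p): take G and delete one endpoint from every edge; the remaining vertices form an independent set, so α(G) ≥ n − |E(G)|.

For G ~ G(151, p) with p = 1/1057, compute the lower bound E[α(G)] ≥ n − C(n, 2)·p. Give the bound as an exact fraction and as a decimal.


E[|E(G)|] = C(151, 2)·p = 11325 · (1/1057) = 75/7.
E[α(G)] ≥ n − E[|E(G)|] = 151 − 75/7 = 982/7.
Numerically: ≈ 140.2857.
(This is only a lower bound; the true E[α(G)] may be larger.)

E[α(G)] ≥ 982/7 ≈ 140.2857.


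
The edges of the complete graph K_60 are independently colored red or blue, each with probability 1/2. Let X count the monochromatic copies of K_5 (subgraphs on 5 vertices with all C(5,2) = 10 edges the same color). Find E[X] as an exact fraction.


Let X = Σ_S X_S over the C(60, 5) = 5461512 subsets S of size 5, where X_S = 1 if the K_5 on S is monochromatic.
For a fixed S, the K_5 on S has C(5, 2) = 10 edges. P[all 10 edges red] = (1/2)^10, and likewise for blue, so P[monochromatic] = 2·(1/2)^10 = 2^{1 − 10} = 1/512.
By linearity of expectation: E[X] = C(60, 5) · 2^{1 − 10} = 5461512 · 1/512 = 682689/64.
Numerically: E[X] ≈ 10667.0156.

E[X] = C(60,5)·2^(1−C(5,2)) = 682689/64 ≈ 10667.0156.


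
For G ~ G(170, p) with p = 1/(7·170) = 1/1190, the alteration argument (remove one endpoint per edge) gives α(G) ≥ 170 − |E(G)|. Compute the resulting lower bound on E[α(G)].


E[|E(G)|] = C(170, 2)·p = 14365 · (1/1190) = 169/14.
E[α(G)] ≥ n − E[|E(G)|] = 170 − 169/14 = 2211/14.
Numerically: ≈ 157.9286.
(This is only a lower bound; the true E[α(G)] may be larger.)

E[α(G)] ≥ 2211/14 ≈ 157.9286.


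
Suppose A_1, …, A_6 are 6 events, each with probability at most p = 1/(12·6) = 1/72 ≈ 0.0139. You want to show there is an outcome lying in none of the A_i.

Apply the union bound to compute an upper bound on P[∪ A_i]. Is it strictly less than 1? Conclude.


Union bound: P[∪_{i=1}^{6} A_i] ≤ Σ_i P[A_i] ≤ 6·p = 6·(1/72) = 1/12.
Numerically: 1/12 ≈ 0.0833.
Is 1/12 < 1? YES.
Since P[∪ A_i] ≤ 1/12 < 1, the complement has P[∩ A_i^c] ≥ 1 − 1/12 = 11/12 > 0, so some outcome avoids every A_i.

6·p = 1/12 ≈ 0.0833; existence CERTIFIED by the union bound.


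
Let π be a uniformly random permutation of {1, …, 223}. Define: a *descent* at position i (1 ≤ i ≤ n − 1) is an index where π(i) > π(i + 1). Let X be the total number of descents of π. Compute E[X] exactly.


Write X = Σ X_I over i = 1, …, 222, with X_I the indicator of one descent.
There are 222 indicators.
For each fixed i, the pair (π(i), π(i+1)) is a uniformly random ordered pair of distinct values from {1, …, 223}; by symmetry P[π(i) > π(i+1)] = 1/2.
By linearity: E[X] = 222 · (1/2) = (223 − 1) · (1/2) = 111 ≈ 111.000000.

E[X] = 111 = 111.000000.


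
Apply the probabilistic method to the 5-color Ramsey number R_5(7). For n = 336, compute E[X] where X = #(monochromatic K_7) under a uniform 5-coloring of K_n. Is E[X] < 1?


E[X] = C(336, 7) · 5^{1 − 21} = 90079147136880 · 5^{−20} = 90079147136880/95367431640625.
As a reduced fraction: E[X] = 18015829427376/19073486328125 ≈ 0.94455.
Is E[X] < 1? YES.
Since E[X] < 1, there exists a 5-coloring of K_{336} with no monochromatic K_7; hence R_5(7) > 336.

E[X] = 18015829427376/19073486328125 ≈ 0.94455; E[X] < 1, so R_5(7) > 336.


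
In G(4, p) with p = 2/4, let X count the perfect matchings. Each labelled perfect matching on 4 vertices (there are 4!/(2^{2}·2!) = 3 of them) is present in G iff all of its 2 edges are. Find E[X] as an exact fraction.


K_4 has 4!/(2^{2}·2!) = 3 labelled perfect matchings.
For each such perfect matching H, let X_H = 1 if all 2 edges of H are present in G. Then P[X_H = 1] = p^{2} = (1/2)^{2} = 1/4.
Summing the indicators: E[X] = Σ_H E[X_H] = 3 · p^{2} = 3 · 1/4 = 3/4.
Numerically: E[X] ≈ 0.75.

E[X] = 3 · (1/2)^{2} = 3/4 ≈ 0.75.


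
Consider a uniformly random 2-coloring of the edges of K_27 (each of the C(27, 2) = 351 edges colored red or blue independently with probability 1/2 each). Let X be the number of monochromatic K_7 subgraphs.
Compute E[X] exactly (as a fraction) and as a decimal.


Let X = Σ_S X_S over the C(27, 7) = 888030 subsets S of size 7, where X_S = 1 if the K_7 on S is monochromatic.
For a fixed S, the K_7 on S has C(7, 2) = 21 edges. P[all 21 edges red] = (1/2)^21, and likewise for blue, so P[monochromatic] = 2·(1/2)^21 = 2^{1 − 21} = 1/1048576.
By linearity of expectation: E[X] = C(27, 7) · 2^{1 − 21} = 888030 · 1/1048576 = 444015/524288.
Numerically: E[X] ≈ 0.847.

E[X] = C(27,7)·2^(1−C(7,2)) = 444015/524288 ≈ 0.847.


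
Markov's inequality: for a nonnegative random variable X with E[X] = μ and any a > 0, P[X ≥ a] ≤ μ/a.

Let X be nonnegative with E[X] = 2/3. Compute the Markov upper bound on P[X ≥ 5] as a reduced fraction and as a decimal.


μ = E[X] = 2/3, a = 5.
Markov: P[X ≥ 5] ≤ μ/a = (2/3)/5 = 2/15.
Numerically: ≈ 0.1333.
(Since a = 5 > μ = 0.6667, the bound 2/15 is < 1 and informative.)

P[X ≥ 5] ≤ 2/15 ≈ 0.1333.


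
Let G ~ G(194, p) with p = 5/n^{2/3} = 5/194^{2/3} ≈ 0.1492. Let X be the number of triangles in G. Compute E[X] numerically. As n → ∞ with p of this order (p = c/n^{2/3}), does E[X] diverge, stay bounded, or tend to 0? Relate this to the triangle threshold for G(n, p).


Number of potential triangles: C(194, 3) = 1198144.
Each occurs with probability p³ ≈ (0.1492)³ ≈ 3.321288e-03.
By linearity: E[X] = C(194, 3)·p³ ≈ 1198144 · 3.321288e-03 ≈ 3979.3814.
Since α = 2/3 < 1, p = c/n^{2/3} ≫ 1/n is above the triangle threshold p ~ 1/n. Asymptotically E[X] ~ (c³/6)·n^{3(1−α)} = (5³/6)·n^{1} → ∞; triangles are abundant w.h.p.

E[X] ≈ 3979.3814; in regime p = Θ(1/n^{2/3}) E[X] diverges (above the triangle threshold p ~ 1/n).


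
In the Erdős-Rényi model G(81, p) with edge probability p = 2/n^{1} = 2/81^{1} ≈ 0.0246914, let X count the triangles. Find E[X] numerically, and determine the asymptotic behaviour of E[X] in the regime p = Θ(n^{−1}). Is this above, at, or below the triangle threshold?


Number of potential triangles: C(81, 3) = 85320.
Each occurs with probability p³ ≈ (0.0246914)³ ≈ 1.50534114e-05.
By linearity: E[X] = C(81, 3)·p³ ≈ 85320 · 1.50534114e-05 ≈ 1.284357.
Here α = 1, so p = 2/n is exactly at the triangle threshold p ~ 1/n. Asymptotically E[X] → c³/6 = 2³/6 = 4/3 ≈ 1.333333, a bounded constant. In this regime the triangle count is asymptotically Poisson(c³/6).

E[X] ≈ 1.284357; in regime p = Θ(1/n^{1}) E[X] stays bounded (at the triangle threshold p ~ 1/n).


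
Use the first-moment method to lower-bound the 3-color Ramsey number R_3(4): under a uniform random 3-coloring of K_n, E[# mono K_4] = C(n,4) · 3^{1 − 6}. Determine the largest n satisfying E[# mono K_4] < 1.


We need C(n, 4) · 3^{1 − 6} < 1, i.e. C(n, 4) < 3^{6 − 1} = 243.
Check values of n near the boundary:
  n = 8: C(8, 4) = 70; 70 < 243? YES
  n = 9: C(9, 4) = 126; 126 < 243? YES
  n = 10: C(10, 4) = 210; 210 < 243? YES
  n = 11: C(11, 4) = 330; 330 < 243? NO
  n = 12: C(12, 4) = 495; 495 < 243? NO
The largest n with C(n, 4) < 243 is n = 10 (where E[X] = 70/81 ≈ 0.86420). Hence R_3(4) > 10, i.e. R_3(4) ≥ 11.

Largest n = 10; hence R_3(4) > 10.


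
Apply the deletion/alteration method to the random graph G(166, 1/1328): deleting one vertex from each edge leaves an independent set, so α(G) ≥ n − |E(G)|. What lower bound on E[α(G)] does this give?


E[|E(G)|] = C(166, 2)·p = 13695 · (1/1328) = 165/16.
E[α(G)] ≥ n − E[|E(G)|] = 166 − 165/16 = 2491/16.
Numerically: ≈ 155.6875.
(This is only a lower bound; the true E[α(G)] may be larger.)

E[α(G)] ≥ 2491/16 ≈ 155.6875.


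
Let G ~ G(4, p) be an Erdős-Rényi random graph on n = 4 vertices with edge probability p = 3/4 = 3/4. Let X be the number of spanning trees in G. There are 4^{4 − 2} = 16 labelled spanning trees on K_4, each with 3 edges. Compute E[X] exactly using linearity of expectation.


K_4 has 4^{4 − 2} = 16 labelled spanning trees.
For each such spanning tree H, let X_H = 1 if all 3 edges of H are present in G. Then P[X_H = 1] = p^{3} = (3/4)^{3} = 27/64.
By linearity of expectation: E[X] = Σ_H E[X_H] = 16 · p^{3} = 16 · 27/64 = 27/4.
Numerically: E[X] ≈ 6.75.

E[X] = 16 · (3/4)^{3} = 27/4 ≈ 6.75.


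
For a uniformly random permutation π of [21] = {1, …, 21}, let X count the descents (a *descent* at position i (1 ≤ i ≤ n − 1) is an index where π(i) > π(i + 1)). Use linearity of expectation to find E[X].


Write X = Σ X_I over i = 1, …, 20, with X_I the indicator of one descent.
There are 20 indicators.
For each fixed i, the pair (π(i), π(i+1)) is a uniformly random ordered pair of distinct values from {1, …, 21}; by symmetry P[π(i) > π(i+1)] = 1/2.
By linearity: E[X] = 20 · (1/2) = (21 − 1) · (1/2) = 10 ≈ 10.00000.

E[X] = 10 = 10.00000.


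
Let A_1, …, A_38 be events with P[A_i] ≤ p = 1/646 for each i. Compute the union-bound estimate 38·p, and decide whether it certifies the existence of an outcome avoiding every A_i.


Union bound: P[∪_{i=1}^{38} A_i] ≤ Σ_i P[A_i] ≤ 38·p = 38·(1/646) = 1/17.
Numerically: 1/17 ≈ 0.0588.
Is 1/17 < 1? YES.
Since P[∪ A_i] ≤ 1/17 < 1, the complement has P[∩ A_i^c] ≥ 1 − 1/17 = 16/17 > 0, so some outcome avoids every A_i.

38·p = 1/17 ≈ 0.0588; existence CERTIFIED by the union bound.


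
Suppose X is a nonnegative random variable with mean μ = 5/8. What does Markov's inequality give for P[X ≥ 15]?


μ = E[X] = 5/8, a = 15.
Markov: P[X ≥ 15] ≤ μ/a = (5/8)/15 = 1/24.
Numerically: ≈ 0.042.
(Since a = 15 > μ = 0.625, the bound 1/24 is < 1 and informative.)

P[X ≥ 15] ≤ 1/24 ≈ 0.042.


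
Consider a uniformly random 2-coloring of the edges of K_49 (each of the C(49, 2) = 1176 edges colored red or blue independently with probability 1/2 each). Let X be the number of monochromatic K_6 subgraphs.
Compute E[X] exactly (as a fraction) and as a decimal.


Let X = Σ_S X_S over the C(49, 6) = 13983816 subsets S of size 6, where X_S = 1 if the K_6 on S is monochromatic.
For a fixed S, the K_6 on S has C(6, 2) = 15 edges. P[all 15 edges red] = (1/2)^15, and likewise for blue, so P[monochromatic] = 2·(1/2)^15 = 2^{1 − 15} = 1/16384.
By linearity of expectation: E[X] = C(49, 6) · 2^{1 − 15} = 13983816 · 1/16384 = 1747977/2048.
Numerically: E[X] ≈ 853.504395.

E[X] = C(49,6)·2^(1−C(6,2)) = 1747977/2048 ≈ 853.504395.


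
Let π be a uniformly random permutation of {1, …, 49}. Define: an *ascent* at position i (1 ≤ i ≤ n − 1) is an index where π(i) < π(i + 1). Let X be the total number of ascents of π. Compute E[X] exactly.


Write X = Σ X_I over i = 1, …, 48, with X_I the indicator of one ascent.
There are 48 indicators.
For each fixed i, the pair (π(i), π(i+1)) is a uniformly random ordered pair of distinct values from {1, …, 49}; by symmetry P[π(i) < π(i+1)] = 1/2.
By linearity: E[X] = 48 · (1/2) = (49 − 1) · (1/2) = 24 ≈ 24.00000.

E[X] = 24 = 24.00000.


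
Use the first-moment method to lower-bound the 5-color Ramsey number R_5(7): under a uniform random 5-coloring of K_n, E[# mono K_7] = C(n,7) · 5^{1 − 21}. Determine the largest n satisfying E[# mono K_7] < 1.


We need C(n, 7) · 5^{1 − 21} < 1, i.e. C(n, 7) < 5^{21 − 1} = 95367431640625.
Check values of n near the boundary:
  n = 336: C(336, 7) = 90079147136880; 90079147136880 < 95367431640625? YES
  n = 337: C(337, 7) = 91989916924632; 91989916924632 < 95367431640625? YES
  n = 338: C(338, 7) = 93935323022736; 93935323022736 < 95367431640625? YES
  n = 339: C(339, 7) = 95915887062372; 95915887062372 < 95367431640625? NO
The largest n with C(n, 7) < 95367431640625 is n = 338 (where E[X] = 93935323022736/95367431640625 ≈ 0.985). Hence R_5(7) > 338, i.e. R_5(7) ≥ 339.

Largest n = 338; hence R_5(7) > 338.


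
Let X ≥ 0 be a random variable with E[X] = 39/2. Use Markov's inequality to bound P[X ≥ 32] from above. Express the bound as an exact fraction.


μ = E[X] = 39/2, a = 32.
Markov: P[X ≥ 32] ≤ μ/a = (39/2)/32 = 39/64.
Numerically: ≈ 0.609.
(Since a = 32 > μ = 19.500, the bound 39/64 is < 1 and informative.)

P[X ≥ 32] ≤ 39/64 ≈ 0.609.


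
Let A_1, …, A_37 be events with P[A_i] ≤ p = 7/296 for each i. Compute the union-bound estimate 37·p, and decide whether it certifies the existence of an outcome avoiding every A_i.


Union bound: P[∪_{i=1}^{37} A_i] ≤ Σ_i P[A_i] ≤ 37·p = 37·(7/296) = 7/8.
Numerically: 7/8 ≈ 0.87500.
Is 7/8 < 1? YES.
Since P[∪ A_i] ≤ 7/8 < 1, the complement has P[∩ A_i^c] ≥ 1 − 7/8 = 1/8 > 0, so some outcome avoids every A_i.

37·p = 7/8 ≈ 0.87500; existence CERTIFIED by the union bound.


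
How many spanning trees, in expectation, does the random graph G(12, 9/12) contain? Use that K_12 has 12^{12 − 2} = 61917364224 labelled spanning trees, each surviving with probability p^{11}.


K_12 has 12^{12 − 2} = 61917364224 labelled spanning trees.
For each such spanning tree H, let X_H = 1 if all 11 edges of H are present in G. Then P[X_H = 1] = p^{11} = (3/4)^{11} = 177147/4194304.
By linearity of expectation: E[X] = Σ_H E[X_H] = 61917364224 · p^{11} = 61917364224 · 177147/4194304 = 10460353203/4.
Numerically: E[X] ≈ 2.6151e+09.

E[X] = 61917364224 · (3/4)^{11} = 10460353203/4 ≈ 2.6151e+09.


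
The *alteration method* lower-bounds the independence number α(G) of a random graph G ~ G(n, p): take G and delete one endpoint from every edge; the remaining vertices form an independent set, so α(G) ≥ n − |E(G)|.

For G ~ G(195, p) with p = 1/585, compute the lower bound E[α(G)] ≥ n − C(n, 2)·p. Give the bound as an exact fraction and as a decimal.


E[|E(G)|] = C(195, 2)·p = 18915 · (1/585) = 97/3.
E[α(G)] ≥ n − E[|E(G)|] = 195 − 97/3 = 488/3.
Numerically: ≈ 162.66667.
(This is only a lower bound; the true E[α(G)] may be larger.)

E[α(G)] ≥ 488/3 ≈ 162.66667.


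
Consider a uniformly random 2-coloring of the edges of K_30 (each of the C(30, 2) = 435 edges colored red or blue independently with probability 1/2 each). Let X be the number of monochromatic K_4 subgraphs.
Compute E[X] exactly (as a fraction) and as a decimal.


Let X = Σ_S X_S over the C(30, 4) = 27405 subsets S of size 4, where X_S = 1 if the K_4 on S is monochromatic.
For a fixed S, the K_4 on S has C(4, 2) = 6 edges. P[all 6 edges red] = (1/2)^6, and likewise for blue, so P[monochromatic] = 2·(1/2)^6 = 2^{1 − 6} = 1/32.
By linearity of expectation: E[X] = C(30, 4) · 2^{1 − 6} = 27405 · 1/32 = 27405/32.
Numerically: E[X] ≈ 856.40625.

E[X] = C(30,4)·2^(1−C(4,2)) = 27405/32 ≈ 856.40625.


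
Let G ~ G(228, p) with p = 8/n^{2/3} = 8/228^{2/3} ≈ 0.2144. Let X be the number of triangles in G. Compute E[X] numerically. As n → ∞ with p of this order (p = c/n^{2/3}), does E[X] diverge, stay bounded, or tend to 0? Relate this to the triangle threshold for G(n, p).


Number of potential triangles: C(228, 3) = 1949476.
Each occurs with probability p³ ≈ (0.2144)³ ≈ 9.849184e-03.
By linearity: E[X] = C(228, 3)·p³ ≈ 1949476 · 9.849184e-03 ≈ 19200.7485.
Since α = 2/3 < 1, p = c/n^{2/3} ≫ 1/n is above the triangle threshold p ~ 1/n. Asymptotically E[X] ~ (c³/6)·n^{3(1−α)} = (8³/6)·n^{1} → ∞; triangles are abundant w.h.p.

E[X] ≈ 19200.7485; in regime p = Θ(1/n^{2/3}) E[X] diverges (above the triangle threshold p ~ 1/n).


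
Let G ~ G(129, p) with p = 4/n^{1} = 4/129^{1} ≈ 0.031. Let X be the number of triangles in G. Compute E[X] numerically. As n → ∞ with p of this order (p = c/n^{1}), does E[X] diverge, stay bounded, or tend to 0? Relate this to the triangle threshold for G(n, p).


Number of potential triangles: C(129, 3) = 349504.
Each occurs with probability p³ ≈ (0.031)³ ≈ 2.98134e-05.
By linearity: E[X] = C(129, 3)·p³ ≈ 349504 · 2.98134e-05 ≈ 10.420.
Here α = 1, so p = 4/n is exactly at the triangle threshold p ~ 1/n. Asymptotically E[X] → c³/6 = 4³/6 = 32/3 ≈ 10.667, a bounded constant. In this regime the triangle count is asymptotically Poisson(c³/6).

E[X] ≈ 10.420; in regime p = Θ(1/n^{1}) E[X] stays bounded (at the triangle threshold p ~ 1/n).


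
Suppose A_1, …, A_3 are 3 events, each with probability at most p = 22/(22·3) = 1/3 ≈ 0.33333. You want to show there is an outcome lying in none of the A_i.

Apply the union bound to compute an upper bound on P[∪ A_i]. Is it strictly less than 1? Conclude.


Union bound: P[∪_{i=1}^{3} A_i] ≤ Σ_i P[A_i] ≤ 3·p = 3·(1/3) = 1.
Numerically: 1 ≈ 1.00000.
Is 1 < 1? NO.
Since the bound 1 is ≥ 1, the union bound is uninformative here; it does NOT by itself certify existence.

3·p = 1 ≈ 1.00000; existence NOT certified by the union bound.


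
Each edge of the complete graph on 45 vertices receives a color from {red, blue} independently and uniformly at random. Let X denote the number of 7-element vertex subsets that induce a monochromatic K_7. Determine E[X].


Let X = Σ_S X_S over the C(45, 7) = 45379620 subsets S of size 7, where X_S = 1 if the K_7 on S is monochromatic.
For a fixed S, the K_7 on S has C(7, 2) = 21 edges. P[all 21 edges red] = (1/2)^21, and likewise for blue, so P[monochromatic] = 2·(1/2)^21 = 2^{1 − 21} = 1/1048576.
By linearity of expectation: E[X] = C(45, 7) · 2^{1 − 21} = 45379620 · 1/1048576 = 11344905/262144.
Numerically: E[X] ≈ 43.2774.

E[X] = C(45,7)·2^(1−C(7,2)) = 11344905/262144 ≈ 43.2774.


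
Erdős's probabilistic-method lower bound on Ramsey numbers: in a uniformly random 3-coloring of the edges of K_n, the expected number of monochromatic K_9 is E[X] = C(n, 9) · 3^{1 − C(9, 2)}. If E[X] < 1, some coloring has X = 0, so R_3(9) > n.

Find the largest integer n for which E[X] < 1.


We need C(n, 9) · 3^{1 − 36} < 1, i.e. C(n, 9) < 3^{36 − 1} = 50031545098999707.
Check values of n near the boundary:
  n = 300: C(300, 9) = 48052241692154700; 48052241692154700 < 50031545098999707? YES
  n = 301: C(301, 9) = 49533303936090975; 49533303936090975 < 50031545098999707? YES
  n = 302: C(302, 9) = 51054804739588650; 51054804739588650 < 50031545098999707? NO
The largest n with C(n, 9) < 50031545098999707 is n = 301 (where E[X] = 16511101312030325/16677181699666569 ≈ 0.990041). Hence R_3(9) > 301, i.e. R_3(9) ≥ 302.

Largest n = 301; hence R_3(9) > 301.


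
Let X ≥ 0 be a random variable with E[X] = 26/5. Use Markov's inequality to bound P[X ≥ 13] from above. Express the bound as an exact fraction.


μ = E[X] = 26/5, a = 13.
Markov: P[X ≥ 13] ≤ μ/a = (26/5)/13 = 2/5.
Numerically: ≈ 0.400.
(Since a = 13 > μ = 5.200, the bound 2/5 is < 1 and informative.)

P[X ≥ 13] ≤ 2/5 ≈ 0.400.


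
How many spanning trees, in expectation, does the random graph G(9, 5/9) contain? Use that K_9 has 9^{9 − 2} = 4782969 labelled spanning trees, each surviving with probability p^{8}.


K_9 has 9^{9 − 2} = 4782969 labelled spanning trees.
For each such spanning tree H, let X_H = 1 if all 8 edges of H are present in G. Then P[X_H = 1] = p^{8} = (5/9)^{8} = 390625/43046721.
Summing the indicators: E[X] = Σ_H E[X_H] = 4782969 · p^{8} = 4782969 · 390625/43046721 = 390625/9.
Numerically: E[X] ≈ 43403.

E[X] = 4782969 · (5/9)^{8} = 390625/9 ≈ 43403.


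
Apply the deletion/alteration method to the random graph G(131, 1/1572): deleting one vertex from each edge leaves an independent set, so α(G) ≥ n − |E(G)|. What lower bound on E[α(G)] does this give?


E[|E(G)|] = C(131, 2)·p = 8515 · (1/1572) = 65/12.
E[α(G)] ≥ n − E[|E(G)|] = 131 − 65/12 = 1507/12.
Numerically: ≈ 125.583.
(This is only a lower bound; the true E[α(G)] may be larger.)

E[α(G)] ≥ 1507/12 ≈ 125.583.


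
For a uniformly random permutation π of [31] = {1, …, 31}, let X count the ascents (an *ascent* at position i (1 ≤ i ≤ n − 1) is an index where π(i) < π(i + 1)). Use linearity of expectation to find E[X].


Write X = Σ X_I over i = 1, …, 30, with X_I the indicator of one ascent.
There are 30 indicators.
For each fixed i, the pair (π(i), π(i+1)) is a uniformly random ordered pair of distinct values from {1, …, 31}; by symmetry P[π(i) < π(i+1)] = 1/2.
By linearity: E[X] = 30 · (1/2) = (31 − 1) · (1/2) = 15 ≈ 15.000000.

E[X] = 15 = 15.000000.


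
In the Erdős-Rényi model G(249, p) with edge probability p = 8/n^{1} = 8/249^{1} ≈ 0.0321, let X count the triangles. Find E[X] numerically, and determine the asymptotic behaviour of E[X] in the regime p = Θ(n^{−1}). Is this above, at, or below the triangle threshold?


Number of potential triangles: C(249, 3) = 2542124.
Each occurs with probability p³ ≈ (0.0321)³ ≈ 3.31644e-05.
By linearity: E[X] = C(249, 3)·p³ ≈ 2542124 · 3.31644e-05 ≈ 84.308.
Here α = 1, so p = 8/n is exactly at the triangle threshold p ~ 1/n. Asymptotically E[X] → c³/6 = 8³/6 = 256/3 ≈ 85.333, a bounded constant. In this regime the triangle count is asymptotically Poisson(c³/6).

E[X] ≈ 84.308; in regime p = Θ(1/n^{1}) E[X] stays bounded (at the triangle threshold p ~ 1/n).


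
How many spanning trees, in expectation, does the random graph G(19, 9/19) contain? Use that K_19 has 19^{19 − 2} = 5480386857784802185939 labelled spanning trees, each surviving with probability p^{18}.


K_19 has 19^{19 − 2} = 5480386857784802185939 labelled spanning trees.
For each such spanning tree H, let X_H = 1 if all 18 edges of H are present in G. Then P[X_H = 1] = p^{18} = (9/19)^{18} = 150094635296999121/104127350297911241532841.
By linearity: E[X] = Σ_H E[X_H] = 5480386857784802185939 · p^{18} = 5480386857784802185939 · 150094635296999121/104127350297911241532841 = 150094635296999121/19.
Numerically: E[X] ≈ 7.9e+15.

E[X] = 5480386857784802185939 · (9/19)^{18} = 150094635296999121/19 ≈ 7.9e+15.


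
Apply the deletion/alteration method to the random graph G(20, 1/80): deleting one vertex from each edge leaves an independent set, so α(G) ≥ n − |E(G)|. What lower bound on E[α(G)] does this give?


E[|E(G)|] = C(20, 2)·p = 190 · (1/80) = 19/8.
E[α(G)] ≥ n − E[|E(G)|] = 20 − 19/8 = 141/8.
Numerically: ≈ 17.625000.
(This is only a lower bound; the true E[α(G)] may be larger.)

E[α(G)] ≥ 141/8 ≈ 17.625000.


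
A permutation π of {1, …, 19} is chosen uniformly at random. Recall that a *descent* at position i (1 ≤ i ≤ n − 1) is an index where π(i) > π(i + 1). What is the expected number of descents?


Write X = Σ X_I over i = 1, …, 18, with X_I the indicator of one descent.
There are 18 indicators.
For each fixed i, the pair (π(i), π(i+1)) is a uniformly random ordered pair of distinct values from {1, …, 19}; by symmetry P[π(i) > π(i+1)] = 1/2.
By linearity: E[X] = 18 · (1/2) = (19 − 1) · (1/2) = 9 ≈ 9.00000.

E[X] = 9 = 9.00000.


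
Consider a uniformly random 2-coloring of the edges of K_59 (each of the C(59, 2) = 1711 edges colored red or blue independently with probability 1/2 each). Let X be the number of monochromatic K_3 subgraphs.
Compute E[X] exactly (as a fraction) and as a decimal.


Let X = Σ_S X_S over the C(59, 3) = 32509 subsets S of size 3, where X_S = 1 if the K_3 on S is monochromatic.
For a fixed S, the K_3 on S has C(3, 2) = 3 edges. P[all 3 edges red] = (1/2)^3, and likewise for blue, so P[monochromatic] = 2·(1/2)^3 = 2^{1 − 3} = 1/4.
By linearity: E[X] = C(59, 3) · 2^{1 − 3} = 32509 · 1/4 = 32509/4.
Numerically: E[X] ≈ 8127.250000.

E[X] = C(59,3)·2^(1−C(3,2)) = 32509/4 ≈ 8127.250000.


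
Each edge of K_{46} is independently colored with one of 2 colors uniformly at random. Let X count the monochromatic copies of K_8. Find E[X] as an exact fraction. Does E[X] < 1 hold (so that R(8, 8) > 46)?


E[X] = C(46, 8) · 2^{1 − 28} = 260932815 · 2^{−27} = 260932815/134217728.
As a reduced fraction: E[X] = 260932815/134217728 ≈ 1.94410.
Is E[X] < 1? NO.
Since E[X] ≥ 1, the first-moment bound is inconclusive at n = 46; it does NOT by itself certify R(8, 8) > 46.

E[X] = 260932815/134217728 ≈ 1.94410; E[X] ≥ 1; first-moment method inconclusive here.


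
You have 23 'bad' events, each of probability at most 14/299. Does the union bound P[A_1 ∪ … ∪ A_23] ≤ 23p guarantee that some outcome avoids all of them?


Union bound: P[∪_{i=1}^{23} A_i] ≤ Σ_i P[A_i] ≤ 23·p = 23·(14/299) = 14/13.
Numerically: 14/13 ≈ 1.077.
Is 14/13 < 1? NO.
Since the bound 14/13 is ≥ 1, the union bound is uninformative here; it does NOT by itself certify existence.

23·p = 14/13 ≈ 1.077; existence NOT certified by the union bound.


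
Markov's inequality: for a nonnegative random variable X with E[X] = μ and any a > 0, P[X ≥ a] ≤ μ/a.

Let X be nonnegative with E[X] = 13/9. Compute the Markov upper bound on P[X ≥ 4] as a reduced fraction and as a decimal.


μ = E[X] = 13/9, a = 4.
Markov: P[X ≥ 4] ≤ μ/a = (13/9)/4 = 13/36.
Numerically: ≈ 0.361.
(Since a = 4 > μ = 1.444, the bound 13/36 is < 1 and informative.)

P[X ≥ 4] ≤ 13/36 ≈ 0.361.


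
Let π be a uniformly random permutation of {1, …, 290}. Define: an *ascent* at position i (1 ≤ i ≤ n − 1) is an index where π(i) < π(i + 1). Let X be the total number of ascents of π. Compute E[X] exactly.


Write X = Σ X_I over i = 1, …, 289, with X_I the indicator of one ascent.
There are 289 indicators.
For each fixed i, the pair (π(i), π(i+1)) is a uniformly random ordered pair of distinct values from {1, …, 290}; by symmetry P[π(i) < π(i+1)] = 1/2.
By linearity: E[X] = 289 · (1/2) = (290 − 1) · (1/2) = 289/2 ≈ 144.500.

E[X] = 289/2 = 144.500.


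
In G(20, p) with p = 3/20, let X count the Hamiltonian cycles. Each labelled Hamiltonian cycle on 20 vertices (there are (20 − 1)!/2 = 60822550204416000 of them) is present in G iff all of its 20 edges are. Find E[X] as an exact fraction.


K_20 has (20 − 1)!/2 = 60822550204416000 labelled Hamiltonian cycles.
For each such Hamiltonian cycle H, let X_H = 1 if all 20 edges of H are present in G. Then P[X_H = 1] = p^{20} = (3/20)^{20} = 3486784401/104857600000000000000000000.
By linearity of expectation: E[X] = Σ_H E[X_H] = 60822550204416000 · p^{20} = 60822550204416000 · 3486784401/104857600000000000000000000 = 51776152168407487821/25600000000000000000.
Numerically: E[X] ≈ 2.023.

E[X] = 60822550204416000 · (3/20)^{20} = 51776152168407487821/25600000000000000000 ≈ 2.023.


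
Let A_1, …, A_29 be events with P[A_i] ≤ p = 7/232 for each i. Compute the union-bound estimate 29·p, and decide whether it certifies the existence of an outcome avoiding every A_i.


Union bound: P[∪_{i=1}^{29} A_i] ≤ Σ_i P[A_i] ≤ 29·p = 29·(7/232) = 7/8.
Numerically: 7/8 ≈ 0.8750.
Is 7/8 < 1? YES.
Since P[∪ A_i] ≤ 7/8 < 1, the complement has P[∩ A_i^c] ≥ 1 − 7/8 = 1/8 > 0, so some outcome avoids every A_i.

29·p = 7/8 ≈ 0.8750; existence CERTIFIED by the union bound.


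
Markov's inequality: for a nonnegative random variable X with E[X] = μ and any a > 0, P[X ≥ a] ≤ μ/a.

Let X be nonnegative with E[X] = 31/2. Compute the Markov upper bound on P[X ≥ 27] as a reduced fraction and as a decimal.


μ = E[X] = 31/2, a = 27.
Markov: P[X ≥ 27] ≤ μ/a = (31/2)/27 = 31/54.
Numerically: ≈ 0.574074.
(Since a = 27 > μ = 15.500000, the bound 31/54 is < 1 and informative.)

P[X ≥ 27] ≤ 31/54 ≈ 0.574074.


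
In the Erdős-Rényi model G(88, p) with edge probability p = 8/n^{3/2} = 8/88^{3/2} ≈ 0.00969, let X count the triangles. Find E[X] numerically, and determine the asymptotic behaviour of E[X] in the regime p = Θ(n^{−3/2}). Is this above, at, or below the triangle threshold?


Number of potential triangles: C(88, 3) = 109736.
Each occurs with probability p³ ≈ (0.00969)³ ≈ 9.10118e-07.
By linearity: E[X] = C(88, 3)·p³ ≈ 109736 · 9.10118e-07 ≈ 0.100.
Since α = 3/2 > 1, p = c/n^{3/2} = o(1/n) is below the triangle threshold p ~ 1/n. Asymptotically E[X] ~ (c³/6)·n^{3(1−α)} = (8³/6)·n^{-1.5} → 0, so by Markov's inequality G has no triangles w.h.p.

E[X] ≈ 0.100; in regime p = Θ(1/n^{3/2}) E[X] tends to 0 (below the triangle threshold p ~ 1/n).


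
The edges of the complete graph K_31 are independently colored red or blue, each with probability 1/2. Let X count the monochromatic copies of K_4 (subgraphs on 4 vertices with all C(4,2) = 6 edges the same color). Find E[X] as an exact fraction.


Let X = Σ_S X_S over the C(31, 4) = 31465 subsets S of size 4, where X_S = 1 if the K_4 on S is monochromatic.
For a fixed S, the K_4 on S has C(4, 2) = 6 edges. P[all 6 edges red] = (1/2)^6, and likewise for blue, so P[monochromatic] = 2·(1/2)^6 = 2^{1 − 6} = 1/32.
By linearity: E[X] = C(31, 4) · 2^{1 − 6} = 31465 · 1/32 = 31465/32.
Numerically: E[X] ≈ 983.281.

E[X] = C(31,4)·2^(1−C(4,2)) = 31465/32 ≈ 983.281.


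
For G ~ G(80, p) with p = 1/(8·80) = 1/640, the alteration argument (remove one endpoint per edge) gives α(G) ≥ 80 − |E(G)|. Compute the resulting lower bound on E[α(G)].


E[|E(G)|] = C(80, 2)·p = 3160 · (1/640) = 79/16.
E[α(G)] ≥ n − E[|E(G)|] = 80 − 79/16 = 1201/16.
Numerically: ≈ 75.062500.
(This is only a lower bound; the true E[α(G)] may be larger.)

E[α(G)] ≥ 1201/16 ≈ 75.062500.


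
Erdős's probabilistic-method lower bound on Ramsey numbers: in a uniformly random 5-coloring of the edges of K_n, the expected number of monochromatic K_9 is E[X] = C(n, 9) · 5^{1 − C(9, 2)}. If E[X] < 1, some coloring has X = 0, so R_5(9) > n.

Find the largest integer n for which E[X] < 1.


We need C(n, 9) · 5^{1 − 36} < 1, i.e. C(n, 9) < 5^{36 − 1} = 2910383045673370361328125.
Check values of n near the boundary:
  n = 2166: C(2166, 9) = 2844037944203015677277940; 2844037944203015677277940 < 2910383045673370361328125? YES
  n = 2167: C(2167, 9) = 2855899084841489792706810; 2855899084841489792706810 < 2910383045673370361328125? YES
  n = 2168: C(2168, 9) = 2867804175977929537095120; 2867804175977929537095120 < 2910383045673370361328125? YES
  n = 2169: C(2169, 9) = 2879753360044504243499683; 2879753360044504243499683 < 2910383045673370361328125? YES
  n = 2170: C(2170, 9) = 2891746779868845075610510; 2891746779868845075610510 < 2910383045673370361328125? YES
  n = 2171: C(2171, 9) = 2903784578674959601827205; 2903784578674959601827205 < 2910383045673370361328125? YES
  n = 2172: C(2172, 9) = 2915866900084148060642020; 2915866900084148060642020 < 2910383045673370361328125? NO
  n = 2173: C(2173, 9) = 2927993888115921319674265; 2927993888115921319674265 < 2910383045673370361328125? NO
The largest n with C(n, 9) < 2910383045673370361328125 is n = 2171 (where E[X] = 580756915734991920365441/582076609134674072265625 ≈ 0.9977328). Hence R_5(9) > 2171, i.e. R_5(9) ≥ 2172.

Largest n = 2171; hence R_5(9) > 2171.


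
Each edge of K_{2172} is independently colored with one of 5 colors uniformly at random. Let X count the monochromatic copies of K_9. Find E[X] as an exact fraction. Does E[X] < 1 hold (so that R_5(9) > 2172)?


E[X] = C(2172, 9) · 5^{1 − 36} = 2915866900084148060642020 · 5^{−35} = 2915866900084148060642020/2910383045673370361328125.
As a reduced fraction: E[X] = 583173380016829612128404/582076609134674072265625 ≈ 1.00188.
Is E[X] < 1? NO.
Since E[X] ≥ 1, the first-moment bound is inconclusive at n = 2172; it does NOT by itself certify R_5(9) > 2172.

E[X] = 583173380016829612128404/582076609134674072265625 ≈ 1.00188; E[X] ≥ 1; first-moment method inconclusive here.


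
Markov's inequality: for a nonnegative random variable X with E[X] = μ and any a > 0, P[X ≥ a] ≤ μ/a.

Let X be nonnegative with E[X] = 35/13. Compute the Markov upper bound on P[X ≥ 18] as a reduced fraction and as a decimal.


μ = E[X] = 35/13, a = 18.
Markov: P[X ≥ 18] ≤ μ/a = (35/13)/18 = 35/234.
Numerically: ≈ 0.14957.
(Since a = 18 > μ = 2.69231, the bound 35/234 is < 1 and informative.)

P[X ≥ 18] ≤ 35/234 ≈ 0.14957.


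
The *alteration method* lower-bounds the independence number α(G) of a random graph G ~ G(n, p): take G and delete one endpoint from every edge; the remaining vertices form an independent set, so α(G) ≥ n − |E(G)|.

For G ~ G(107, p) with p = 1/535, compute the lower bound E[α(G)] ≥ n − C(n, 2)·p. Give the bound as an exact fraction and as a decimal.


E[|E(G)|] = C(107, 2)·p = 5671 · (1/535) = 53/5.
E[α(G)] ≥ n − E[|E(G)|] = 107 − 53/5 = 482/5.
Numerically: ≈ 96.40000.
(This is only a lower bound; the true E[α(G)] may be larger.)

E[α(G)] ≥ 482/5 ≈ 96.40000.


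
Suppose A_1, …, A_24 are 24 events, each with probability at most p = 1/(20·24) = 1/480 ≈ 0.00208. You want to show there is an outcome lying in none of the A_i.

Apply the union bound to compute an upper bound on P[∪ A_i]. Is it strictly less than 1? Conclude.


Union bound: P[∪_{i=1}^{24} A_i] ≤ Σ_i P[A_i] ≤ 24·p = 24·(1/480) = 1/20.
Numerically: 1/20 ≈ 0.05000.
Is 1/20 < 1? YES.
Since P[∪ A_i] ≤ 1/20 < 1, the complement has P[∩ A_i^c] ≥ 1 − 1/20 = 19/20 > 0, so some outcome avoids every A_i.

24·p = 1/20 ≈ 0.05000; existence CERTIFIED by the union bound.


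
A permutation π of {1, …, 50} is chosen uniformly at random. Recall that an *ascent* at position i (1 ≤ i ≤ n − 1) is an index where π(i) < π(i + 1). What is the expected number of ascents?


Write X = Σ X_I over i = 1, …, 49, with X_I the indicator of one ascent.
There are 49 indicators.
For each fixed i, the pair (π(i), π(i+1)) is a uniformly random ordered pair of distinct values from {1, …, 50}; by symmetry P[π(i) < π(i+1)] = 1/2.
By linearity: E[X] = 49 · (1/2) = (50 − 1) · (1/2) = 49/2 ≈ 24.5000.

E[X] = 49/2 = 24.5000.


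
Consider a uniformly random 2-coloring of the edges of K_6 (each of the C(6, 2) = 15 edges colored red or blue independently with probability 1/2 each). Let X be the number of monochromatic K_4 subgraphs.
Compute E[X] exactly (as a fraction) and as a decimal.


Let X = Σ_S X_S over the C(6, 4) = 15 subsets S of size 4, where X_S = 1 if the K_4 on S is monochromatic.
For a fixed S, the K_4 on S has C(4, 2) = 6 edges. P[all 6 edges red] = (1/2)^6, and likewise for blue, so P[monochromatic] = 2·(1/2)^6 = 2^{1 − 6} = 1/32.
By linearity of expectation: E[X] = C(6, 4) · 2^{1 − 6} = 15 · 1/32 = 15/32.
Numerically: E[X] ≈ 0.468750.

E[X] = C(6,4)·2^(1−C(4,2)) = 15/32 ≈ 0.468750.


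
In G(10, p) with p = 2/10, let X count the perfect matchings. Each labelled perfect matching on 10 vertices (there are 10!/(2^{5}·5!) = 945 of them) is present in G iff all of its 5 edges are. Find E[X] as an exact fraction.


K_10 has 10!/(2^{5}·5!) = 945 labelled perfect matchings.
For each such perfect matching H, let X_H = 1 if all 5 edges of H are present in G. Then P[X_H = 1] = p^{5} = (1/5)^{5} = 1/3125.
Summing the indicators: E[X] = Σ_H E[X_H] = 945 · p^{5} = 945 · 1/3125 = 189/625.
Numerically: E[X] ≈ 0.3024.

E[X] = 945 · (1/5)^{5} = 189/625 ≈ 0.3024.


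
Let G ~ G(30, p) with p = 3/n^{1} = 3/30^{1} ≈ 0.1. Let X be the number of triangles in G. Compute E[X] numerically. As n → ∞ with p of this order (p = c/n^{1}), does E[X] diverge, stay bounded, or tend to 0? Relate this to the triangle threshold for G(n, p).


Number of potential triangles: C(30, 3) = 4060.
Each occurs with probability p³ ≈ (0.1)³ ≈ 1.00000000e-03.
By linearity: E[X] = C(30, 3)·p³ ≈ 4060 · 1.00000000e-03 ≈ 4.060000.
Here α = 1, so p = 3/n is exactly at the triangle threshold p ~ 1/n. Asymptotically E[X] → c³/6 = 3³/6 = 9/2 ≈ 4.500000, a bounded constant. In this regime the triangle count is asymptotically Poisson(c³/6).

E[X] ≈ 4.060000; in regime p = Θ(1/n^{1}) E[X] stays bounded (at the triangle threshold p ~ 1/n).


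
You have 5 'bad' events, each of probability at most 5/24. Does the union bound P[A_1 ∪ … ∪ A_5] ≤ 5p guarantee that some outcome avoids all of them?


Union bound: P[∪_{i=1}^{5} A_i] ≤ Σ_i P[A_i] ≤ 5·p = 5·(5/24) = 25/24.
Numerically: 25/24 ≈ 1.041667.
Is 25/24 < 1? NO.
Since the bound 25/24 is ≥ 1, the union bound is uninformative here; it does NOT by itself certify existence.

5·p = 25/24 ≈ 1.041667; existence NOT certified by the union bound.


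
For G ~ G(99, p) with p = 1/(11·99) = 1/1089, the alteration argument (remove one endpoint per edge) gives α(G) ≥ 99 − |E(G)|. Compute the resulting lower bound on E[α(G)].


E[|E(G)|] = C(99, 2)·p = 4851 · (1/1089) = 49/11.
E[α(G)] ≥ n − E[|E(G)|] = 99 − 49/11 = 1040/11.
Numerically: ≈ 94.5455.
(This is only a lower bound; the true E[α(G)] may be larger.)

E[α(G)] ≥ 1040/11 ≈ 94.5455.


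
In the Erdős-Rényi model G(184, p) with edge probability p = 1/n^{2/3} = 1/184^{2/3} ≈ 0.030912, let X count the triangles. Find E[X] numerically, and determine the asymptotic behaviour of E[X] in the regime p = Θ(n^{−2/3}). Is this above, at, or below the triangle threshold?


Number of potential triangles: C(184, 3) = 1021384.
Each occurs with probability p³ ≈ (0.030912)³ ≈ 2.9536862e-05.
By linearity: E[X] = C(184, 3)·p³ ≈ 1021384 · 2.9536862e-05 ≈ 30.16848.
Since α = 2/3 < 1, p = c/n^{2/3} ≫ 1/n is above the triangle threshold p ~ 1/n. Asymptotically E[X] ~ (c³/6)·n^{3(1−α)} = (1³/6)·n^{1} → ∞; triangles are abundant w.h.p.

E[X] ≈ 30.16848; in regime p = Θ(1/n^{2/3}) E[X] diverges (above the triangle threshold p ~ 1/n).
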